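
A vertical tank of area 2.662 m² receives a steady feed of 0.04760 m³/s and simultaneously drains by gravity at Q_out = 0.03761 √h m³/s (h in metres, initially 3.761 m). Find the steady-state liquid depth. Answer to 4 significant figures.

1.602 m

A dh/dt = Q_in − 0.03761 √h. Steady state requires inflow = outflow:
Q_in = 0.03761 √h_ss ⇒ √h_ss = 0.04760/0.03761 = 1.26562.
h_ss = 1.26562² = 1.60180 m. (Since h₀ = 3.761 m > h_ss, the level will fall toward this value.)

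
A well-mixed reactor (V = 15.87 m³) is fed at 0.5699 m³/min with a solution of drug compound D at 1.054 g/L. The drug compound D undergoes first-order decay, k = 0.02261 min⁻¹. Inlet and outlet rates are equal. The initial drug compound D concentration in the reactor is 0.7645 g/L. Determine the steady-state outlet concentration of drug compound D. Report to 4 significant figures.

Accumulation = in − out − consumed: V dC/dt = Q C_in − Q C − k V C.
At steady state: 0 = Q C_in − (Q + kV) C_ss, so C_ss = Q C_in/(Q + kV).
C_ss = 0.5699·1.054/(0.5699 + 0.02261·15.87) = 0.600675/0.928721 = 0.646776 g/L.

0.6468 g/L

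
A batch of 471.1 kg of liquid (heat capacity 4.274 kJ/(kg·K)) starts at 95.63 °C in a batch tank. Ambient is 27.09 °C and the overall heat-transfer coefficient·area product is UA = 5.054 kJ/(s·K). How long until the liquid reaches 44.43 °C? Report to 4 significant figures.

Energy balance: M c_p dT/dt = −UA(T − T_amb).
τ = M c_p/UA = 398.394 s; T_ss = T_amb = 27.0900 °C.
T(t) = T_ss + (T₀ − T_ss)e^(−t/τ); set T = 44.43:
t = −τ ln[(T − T_ss)/(T₀ − T_ss)] = −398.394 · ln(0.252991) = 547.553 s.

547.6 s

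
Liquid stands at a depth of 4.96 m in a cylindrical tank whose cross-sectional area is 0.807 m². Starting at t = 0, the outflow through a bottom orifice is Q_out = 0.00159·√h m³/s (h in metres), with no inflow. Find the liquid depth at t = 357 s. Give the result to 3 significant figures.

3.52 m

Unsteady balance on liquid volume: A dh/dt = −0.00159 √h.
∫ h^(−1/2) dh = −(0.00159/A) ∫ dt, giving 2√h = 2√h₀ − (0.00159/A) t.
√h = √4.96 − 0.00159·357/(2·0.807) = 2.2271 − 0.35169 = 1.8754.
h = 1.8754² = 3.5172 m.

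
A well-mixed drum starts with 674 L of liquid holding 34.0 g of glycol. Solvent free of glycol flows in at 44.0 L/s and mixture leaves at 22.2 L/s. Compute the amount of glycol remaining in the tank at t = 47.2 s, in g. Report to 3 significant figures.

13.2 g

Let m(t) be the amount of glycol. Volume: V(t) = V₀ + (Q_in − Q_out) t = 674 + 21.800 t; V(47.2) = 1703.0 L.
Solute balance: dm/dt = 0 − Q_out C = −Q_out m/V(t).
dm/m = −Q_out dt/(V₀ + 21.800 t); integrating gives ln(m/m₀) = −(Q_out/(Q_in−Q_out)) ln(V/V₀).
m = m₀ (V₀/V)^(Q_out/(Q_in−Q_out)) = 34.0 × (674/1703.0)^(1.0183) = 13.230 g.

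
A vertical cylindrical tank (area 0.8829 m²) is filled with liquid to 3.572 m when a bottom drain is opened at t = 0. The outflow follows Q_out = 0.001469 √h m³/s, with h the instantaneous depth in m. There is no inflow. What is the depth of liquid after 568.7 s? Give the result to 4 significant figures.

With no inflow, A dh/dt = −0.001469 √h.
This is separable: 2 d(√h)/dt = −0.001469/A, so √h = √h₀ − (0.001469/(2A)) t.
√h = √3.572 − 0.001469·568.7/(2·0.8829) = 1.88997 − 0.473112 = 1.41686.
h = 1.41686² = 2.00750 m.

2.007 m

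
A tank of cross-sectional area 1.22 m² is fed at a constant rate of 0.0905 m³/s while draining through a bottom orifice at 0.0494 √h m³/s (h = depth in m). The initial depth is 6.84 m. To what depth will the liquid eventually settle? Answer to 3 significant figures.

Level balance: A dh/dt = 0.0905 − 0.0494 √h. Setting dh/dt = 0:
Q_in = 0.0494 √h_ss ⇒ √h_ss = 0.0905/0.0494 = 1.8320.
h_ss = 1.8320² = 3.3562 m. (Since h₀ = 6.84 m > h_ss, the level will fall toward this value.)

3.36 m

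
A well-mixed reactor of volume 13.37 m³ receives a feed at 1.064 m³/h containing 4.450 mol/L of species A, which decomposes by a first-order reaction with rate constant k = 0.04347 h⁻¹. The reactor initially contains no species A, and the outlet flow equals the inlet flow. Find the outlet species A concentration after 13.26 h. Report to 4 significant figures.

2.315 mol/L

Species balance: V dC/dt = Q C_in − Q C − k V C.
dC/dt = (Q/V) C_in − (Q/V + k) C; effective rate a = Q/V + k = 0.0795812 + 0.04347 = 0.123051 h⁻¹.
C_ss = Q C_in/(Q + kV) = 2.87796 mol/L; C(t) = C_ss + (C₀ − C_ss) e^(−a t).
C(13.26) = 2.87796 + (-2.87796)·e^(−0.123051·13.26) = 2.87796 + (-2.87796)·0.195605 = 2.31502 mol/L.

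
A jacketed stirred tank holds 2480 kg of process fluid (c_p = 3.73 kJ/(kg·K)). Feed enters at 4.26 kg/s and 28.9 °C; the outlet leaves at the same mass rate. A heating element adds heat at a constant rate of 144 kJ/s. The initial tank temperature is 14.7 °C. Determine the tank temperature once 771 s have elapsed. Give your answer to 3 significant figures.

31.8 °C

M c_p dT/dt = ṁ c_p (T_in − T) + Q̇.
Rearrange: dT/dt = (T_ss − T)/τ with τ = M/ṁ = 582.16 s and T_ss = T_in + Q̇/(ṁ c_p) = 37.962 °C.
Solution: T(t) = T_ss + (T₀ − T_ss) e^(−t/τ).
T(771) = 37.962 + (-23.262)·e^(−771/582.16) = 37.962 + (-23.262)·0.26597 = 31.775 °C.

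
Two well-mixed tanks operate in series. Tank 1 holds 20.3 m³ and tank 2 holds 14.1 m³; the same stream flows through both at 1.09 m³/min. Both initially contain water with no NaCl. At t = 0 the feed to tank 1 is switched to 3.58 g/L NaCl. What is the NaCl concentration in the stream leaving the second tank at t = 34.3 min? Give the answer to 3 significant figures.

2.30 g/L

Species balance on tank i: dCᵢ/dt = (Cᵢ₋₁ − Cᵢ)/τᵢ with τᵢ = Vᵢ/Q.
τ₁ = 20.3/1.09 = 18.624 min; τ₂ = 14.1/1.09 = 12.936 min.
Solving the cascade with C₁(0)=C₂(0)=0 gives C₂(t) = C_in[1 − (τ₁ e^(−t/τ₁) − τ₂ e^(−t/τ₂))/(τ₁ − τ₂)].
At t = 34.3: e^(−t/τ₁) = 0.15854, e^(−t/τ₂) = 0.070541.
C₂ = 3.58·[1 − (18.624·0.15854 − 12.936·0.070541)/(5.6881)] = 3.58·0.64132 = 2.2959 g/L.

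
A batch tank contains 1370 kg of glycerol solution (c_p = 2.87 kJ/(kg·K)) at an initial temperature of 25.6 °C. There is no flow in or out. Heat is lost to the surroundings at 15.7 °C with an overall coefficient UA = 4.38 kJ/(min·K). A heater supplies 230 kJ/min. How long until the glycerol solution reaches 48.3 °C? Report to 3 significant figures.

683 min

Energy balance: M c_p dT/dt = −UA(T − T_amb) + Q̇.
τ = M c_p/UA = 897.69 min; T_ss = T_amb + Q̇/UA = 15.7 + 230/4.38 = 68.211 °C.
T(t) = T_ss + (T₀ − T_ss)e^(−t/τ); set T = 48.3:
t = −τ ln[(T − T_ss)/(T₀ − T_ss)] = −897.69 · ln(0.46728) = 682.99 min.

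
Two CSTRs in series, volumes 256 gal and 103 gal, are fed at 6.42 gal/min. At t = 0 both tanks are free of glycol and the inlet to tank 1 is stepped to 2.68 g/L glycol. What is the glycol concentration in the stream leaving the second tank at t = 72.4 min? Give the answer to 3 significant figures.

Time constants: τᵢ = Vᵢ/Q for each well-mixed tank.
τ₁ = 256/6.42 = 39.875 min; τ₂ = 103/6.42 = 16.044 min.
Solving the cascade with C₁(0)=C₂(0)=0 gives C₂(t) = C_in[1 − (τ₁ e^(−t/τ₁) − τ₂ e^(−t/τ₂))/(τ₁ − τ₂)].
At t = 72.4: e^(−t/τ₁) = 0.16273, e^(−t/τ₂) = 0.010969.
C₂ = 2.68·[1 − (39.875·0.16273 − 16.044·0.010969)/(23.832)] = 2.68·0.73510 = 1.9701 g/L.

1.97 g/L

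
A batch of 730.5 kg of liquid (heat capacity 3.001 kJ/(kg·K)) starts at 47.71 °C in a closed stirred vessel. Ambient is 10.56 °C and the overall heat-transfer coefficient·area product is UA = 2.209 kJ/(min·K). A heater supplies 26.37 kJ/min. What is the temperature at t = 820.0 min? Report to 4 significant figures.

33.53 °C

Lumped-capacitance energy balance: M c_p dT/dt = UA(T_amb − T) + Q̇.
dT/dt = (T_ss − T)/τ with T_ss = T_amb + Q̇/UA = 10.56 + 26.37/2.209 = 22.4975 °C, τ = M c_p/UA = 730.5·3.001/2.209 = 992.409 min.
Solution: T(t) = T_ss + (T₀ − T_ss) e^(−t/τ).
T(820.0) = 22.4975 + (25.2125)·0.437678 = 33.5325 °C.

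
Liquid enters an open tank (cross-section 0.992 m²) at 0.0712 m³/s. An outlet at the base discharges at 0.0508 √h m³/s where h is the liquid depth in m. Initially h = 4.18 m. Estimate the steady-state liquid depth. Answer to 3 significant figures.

A dh/dt = Q_in − 0.0508 √h. Steady state requires inflow = outflow:
Q_in = 0.0508 √h_ss ⇒ √h_ss = 0.0712/0.0508 = 1.4016.
h_ss = 1.4016² = 1.9644 m. (Since h₀ = 4.18 m > h_ss, the level will fall toward this value.)

1.96 m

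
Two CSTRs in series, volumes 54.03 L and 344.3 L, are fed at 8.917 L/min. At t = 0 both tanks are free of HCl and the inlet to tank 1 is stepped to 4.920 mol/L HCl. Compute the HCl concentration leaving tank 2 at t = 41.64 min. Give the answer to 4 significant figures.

Time constants: τᵢ = Vᵢ/Q for each well-mixed tank.
τ₁ = 54.03/8.917 = 6.05921 min; τ₂ = 344.3/8.917 = 38.6116 min.
Solving the cascade with C₁(0)=C₂(0)=0 gives C₂(t) = C_in[1 − (τ₁ e^(−t/τ₁) − τ₂ e^(−t/τ₂))/(τ₁ − τ₂)].
At t = 41.64: e^(−t/τ₁) = 0.00103622, e^(−t/τ₂) = 0.340129.
C₂ = 4.920·[1 − (6.05921·0.00103622 − 38.6116·0.340129)/(-32.5524)] = 4.920·0.596754 = 2.93603 mol/L.

2.936 mol/L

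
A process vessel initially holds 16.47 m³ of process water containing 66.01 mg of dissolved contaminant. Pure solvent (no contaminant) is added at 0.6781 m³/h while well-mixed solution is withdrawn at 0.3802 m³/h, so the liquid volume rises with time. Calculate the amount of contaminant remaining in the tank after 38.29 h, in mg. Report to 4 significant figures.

Let m(t) be the amount of contaminant. Volume: V(t) = V₀ + (Q_in − Q_out) t = 16.47 + 0.297900 t; V(38.29) = 27.8766 m³.
Solute balance: dm/dt = 0 − Q_out C = −Q_out m/V(t).
Separate: dm/m = −Q_out dt/V(t) ⇒ ln(m/m₀) = −(Q_out/(Q_in−Q_out)) ln(V/V₀).
m = m₀ (V₀/V)^(Q_out/(Q_in−Q_out)) = 66.01 × (16.47/27.8766)^(1.27627) = 33.7228 mg.

33.72 mg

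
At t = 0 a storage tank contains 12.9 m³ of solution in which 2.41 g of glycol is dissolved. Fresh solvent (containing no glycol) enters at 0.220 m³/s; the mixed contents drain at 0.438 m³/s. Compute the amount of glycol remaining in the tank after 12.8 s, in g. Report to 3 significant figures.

1.48 g

Let m(t) be the amount of glycol. Volume: V(t) = V₀ + (Q_in − Q_out) t = 12.9 − 0.21800 t; V(12.8) = 10.110 m³.
Species balance (pure solvent in): dm/dt = −Q_out · m/V(t).
dm/m = −Q_out dt/(V₀ − 0.21800 t); integrating gives ln(m/m₀) = −(Q_out/(Q_in−Q_out)) ln(V/V₀).
m = m₀ (V₀/V)^(Q_out/(Q_in−Q_out)) = 2.41 × (12.9/10.110)^(-2.0092) = 1.4768 g.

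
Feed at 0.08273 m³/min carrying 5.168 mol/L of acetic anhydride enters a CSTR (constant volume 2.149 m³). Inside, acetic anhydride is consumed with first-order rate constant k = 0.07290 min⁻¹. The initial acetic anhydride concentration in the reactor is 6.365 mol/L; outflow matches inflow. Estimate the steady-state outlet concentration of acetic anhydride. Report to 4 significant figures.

V dC/dt = Q(C_in − C) − k V C.
Steady state (dC/dt = 0): C_ss = Q C_in/(Q + kV) = C_in/(1 + kV/Q).
C_ss = 0.08273·5.168/(0.08273 + 0.07290·2.149) = 0.427549/0.239392 = 1.78598 mol/L.

1.786 mol/L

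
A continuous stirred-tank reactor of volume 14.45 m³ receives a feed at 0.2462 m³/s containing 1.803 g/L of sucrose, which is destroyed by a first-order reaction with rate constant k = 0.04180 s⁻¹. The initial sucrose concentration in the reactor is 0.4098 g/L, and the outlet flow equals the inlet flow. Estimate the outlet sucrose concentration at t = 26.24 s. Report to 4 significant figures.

0.4981 g/L

Accumulation = in − out − consumed: V dC/dt = Q C_in − Q C − k V C.
dC/dt = (Q/V) C_in − (Q/V + k) C; effective rate a = Q/V + k = 0.0170381 + 0.04180 = 0.0588381 s⁻¹.
C_ss = Q C_in/(Q + kV) = 0.522105 g/L; C(t) = C_ss + (C₀ − C_ss) e^(−a t).
C(26.24) = 0.522105 + (-0.112305)·e^(−0.0588381·26.24) = 0.522105 + (-0.112305)·0.213544 = 0.498123 g/L.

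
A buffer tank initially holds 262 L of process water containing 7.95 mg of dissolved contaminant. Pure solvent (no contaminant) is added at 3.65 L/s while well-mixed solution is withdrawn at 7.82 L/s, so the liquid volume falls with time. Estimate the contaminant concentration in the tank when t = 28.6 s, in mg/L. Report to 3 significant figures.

Let m(t) be the amount of contaminant. Volume: V(t) = V₀ + (Q_in − Q_out) t = 262 − 4.1700 t; V(28.6) = 142.74 L.
Solute balance: dm/dt = 0 − Q_out C = −Q_out m/V(t).
Separate: dm/m = −Q_out dt/V(t) ⇒ ln(m/m₀) = −(Q_out/(Q_in−Q_out)) ln(V/V₀).
m = m₀ (V₀/V)^(Q_out/(Q_in−Q_out)) = 7.95 × (262/142.74)^(-1.8753) = 2.5453 mg.
C = m/V = 2.5453/142.74 = 0.017832 mg/L.

0.0178 mg/L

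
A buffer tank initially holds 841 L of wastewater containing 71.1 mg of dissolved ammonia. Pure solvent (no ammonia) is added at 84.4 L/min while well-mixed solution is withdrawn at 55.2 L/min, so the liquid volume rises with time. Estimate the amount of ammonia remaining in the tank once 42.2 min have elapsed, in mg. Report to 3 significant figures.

12.9 mg

Total volume: dV/dt = Q_in − Q_out = 29.200 L/min, so V(t) = 841 + 29.200 t and V(42.2) = 2073.2 L.
No ammonia enters, so dm/dt = −Q_out · (m/V).
dm/m = −Q_out dt/(V₀ + 29.200 t); integrating gives ln(m/m₀) = −(Q_out/(Q_in−Q_out)) ln(V/V₀).
m = m₀ (V₀/V)^(Q_out/(Q_in−Q_out)) = 71.1 × (841/2073.2)^(1.8904) = 12.915 mg.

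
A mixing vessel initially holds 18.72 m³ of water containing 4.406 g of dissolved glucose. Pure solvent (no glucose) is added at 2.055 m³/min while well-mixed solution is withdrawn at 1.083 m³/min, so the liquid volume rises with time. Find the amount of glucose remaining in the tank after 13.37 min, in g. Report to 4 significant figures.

Let m(t) be the amount of glucose. Volume: V(t) = V₀ + (Q_in − Q_out) t = 18.72 + 0.972000 t; V(13.37) = 31.7156 m³.
Solute balance: dm/dt = 0 − Q_out C = −Q_out m/V(t).
Separate: dm/m = −Q_out dt/V(t) ⇒ ln(m/m₀) = −(Q_out/(Q_in−Q_out)) ln(V/V₀).
m = m₀ (V₀/V)^(Q_out/(Q_in−Q_out)) = 4.406 × (18.72/31.7156)^(1.11420) = 2.44866 g.

2.449 g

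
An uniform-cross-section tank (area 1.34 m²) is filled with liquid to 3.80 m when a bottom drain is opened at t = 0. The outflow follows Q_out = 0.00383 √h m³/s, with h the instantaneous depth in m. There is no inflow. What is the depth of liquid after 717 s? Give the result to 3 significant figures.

0.855 m

With no inflow, A dh/dt = −0.00383 √h.
∫ h^(−1/2) dh = −(0.00383/A) ∫ dt, giving 2√h = 2√h₀ − (0.00383/A) t.
√h = √3.80 − 0.00383·717/(2·1.34) = 1.9494 − 1.0247 = 0.92469.
h = 0.92469² = 0.85505 m.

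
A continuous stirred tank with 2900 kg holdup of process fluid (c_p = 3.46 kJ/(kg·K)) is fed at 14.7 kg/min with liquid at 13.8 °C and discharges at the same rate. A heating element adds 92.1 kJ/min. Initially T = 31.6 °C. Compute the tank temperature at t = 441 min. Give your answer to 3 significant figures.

M c_p dT/dt = ṁ c_p (T_in − T) + Q̇.
τ = M/ṁ = 197.28 min; T_ss = T_in + Q̇/(ṁ c_p) = 13.8 + 92.1/(14.7·3.46) = 15.611 °C.
Integrating: T(t) = T_ss + (T₀ − T_ss) e^(−t/τ).
T(441) = 15.611 + (15.989)·e^(−441/197.28) = 15.611 + (15.989)·0.10695 = 17.321 °C.

17.3 °C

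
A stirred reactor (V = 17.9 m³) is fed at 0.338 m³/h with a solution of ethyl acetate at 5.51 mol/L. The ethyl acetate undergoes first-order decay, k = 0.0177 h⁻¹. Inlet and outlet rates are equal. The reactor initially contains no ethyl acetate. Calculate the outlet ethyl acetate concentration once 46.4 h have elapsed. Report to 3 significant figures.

V dC/dt = Q(C_in − C) − k V C.
This is linear with rate a = Q/V + k = 0.036583 h⁻¹.
C_ss = Q C_in/(Q + kV) = 2.8441 mol/L; C(t) = C_ss + (C₀ − C_ss) e^(−a t).
C(46.4) = 2.8441 + (-2.8441)·e^(−0.036583·46.4) = 2.8441 + (-2.8441)·0.18315 = 2.3232 mol/L.

2.32 mol/L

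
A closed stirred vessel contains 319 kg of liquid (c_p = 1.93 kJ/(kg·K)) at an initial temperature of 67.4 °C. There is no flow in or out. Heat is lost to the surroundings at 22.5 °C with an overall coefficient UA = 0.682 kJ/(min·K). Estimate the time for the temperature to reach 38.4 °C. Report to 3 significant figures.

937 min

Lumped-capacitance energy balance: M c_p dT/dt = UA(T_amb − T).
τ = M c_p/UA = 902.74 min; T_ss = T_amb = 22.500 °C.
T(t) = T_ss + (T₀ − T_ss)e^(−t/τ); set T = 38.4:
t = −τ ln[(T − T_ss)/(T₀ − T_ss)] = −902.74 · ln(0.35412) = 937.15 min.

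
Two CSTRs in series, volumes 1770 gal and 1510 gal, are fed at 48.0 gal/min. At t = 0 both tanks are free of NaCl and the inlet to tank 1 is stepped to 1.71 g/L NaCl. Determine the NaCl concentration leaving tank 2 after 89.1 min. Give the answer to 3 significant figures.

Each tank obeys Vᵢ dCᵢ/dt = Q(Cᵢ₋₁ − Cᵢ), so τᵢ = Vᵢ/Q.
τ₁ = 1770/48.0 = 36.875 min; τ₂ = 1510/48.0 = 31.458 min.
Tank 1: C₁ = C_in(1 − e^(−t/τ₁)). Tank 2 (τ₁ ≠ τ₂): C₂ = C_in[1 − (τ₁ e^(−t/τ₁) − τ₂ e^(−t/τ₂))/(τ₁ − τ₂)].
At t = 89.1: e^(−t/τ₁) = 0.089254, e^(−t/τ₂) = 0.058876.
C₂ = 1.71·[1 − (36.875·0.089254 − 31.458·0.058876)/(5.4167)] = 1.71·0.73432 = 1.2557 g/L.

1.26 g/L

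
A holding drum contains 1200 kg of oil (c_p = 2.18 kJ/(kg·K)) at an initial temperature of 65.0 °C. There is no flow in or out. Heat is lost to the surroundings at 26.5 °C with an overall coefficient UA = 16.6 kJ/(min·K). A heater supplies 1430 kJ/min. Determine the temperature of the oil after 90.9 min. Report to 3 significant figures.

M c_p dT/dt = −UA(T − T_amb) + Q̇.
dT/dt = (T_ss − T)/τ with T_ss = T_amb + Q̇/UA = 26.5 + 1430/16.6 = 112.64 °C, τ = M c_p/UA = 1200·2.18/16.6 = 157.59 min.
Solution: T(t) = T_ss + (T₀ − T_ss) e^(−t/τ).
T(90.9) = 112.64 + (-47.645)·0.56169 = 85.883 °C.

85.9 °C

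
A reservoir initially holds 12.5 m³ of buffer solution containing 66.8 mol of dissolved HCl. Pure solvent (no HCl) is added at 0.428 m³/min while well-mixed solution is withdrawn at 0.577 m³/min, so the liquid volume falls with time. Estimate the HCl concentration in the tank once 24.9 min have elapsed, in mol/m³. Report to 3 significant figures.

1.94 mol/m³

Total volume: dV/dt = Q_in − Q_out = -0.14900 m³/min, so V(t) = 12.5 − 0.14900 t and V(24.9) = 8.7899 m³.
Solute balance: dm/dt = 0 − Q_out C = −Q_out m/V(t).
Separate: dm/m = −Q_out dt/V(t) ⇒ ln(m/m₀) = −(Q_out/(Q_in−Q_out)) ln(V/V₀).
m = m₀ (V₀/V)^(Q_out/(Q_in−Q_out)) = 66.8 × (12.5/8.7899)^(-3.8725) = 17.083 mol.
C = m/V = 17.083/8.7899 = 1.9435 mol/m³.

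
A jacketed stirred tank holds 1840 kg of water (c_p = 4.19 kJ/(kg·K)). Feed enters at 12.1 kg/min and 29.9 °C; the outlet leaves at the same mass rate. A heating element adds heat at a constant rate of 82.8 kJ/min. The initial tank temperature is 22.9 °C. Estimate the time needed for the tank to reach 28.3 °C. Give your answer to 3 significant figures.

149 min

M c_p dT/dt = ṁ c_p (T_in − T) + Q̇.
τ = M/ṁ = 152.07 min; T_ss = T_in + Q̇/(ṁ c_p) = 31.533 °C.
T(t) = T_ss + (T₀ − T_ss) e^(−t/τ). Set T = 28.3:
e^(−t/τ) = (28.3 − 31.533)/(22.9 − 31.533) = 0.37451
t = −152.07 · ln(0.37451) = 149.35 min.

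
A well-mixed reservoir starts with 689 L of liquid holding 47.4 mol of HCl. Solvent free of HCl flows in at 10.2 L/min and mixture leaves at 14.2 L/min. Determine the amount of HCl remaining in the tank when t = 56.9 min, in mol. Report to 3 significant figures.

Total volume: dV/dt = Q_in − Q_out = -4.0000 L/min, so V(t) = 689 − 4.0000 t and V(56.9) = 461.40 L.
No HCl enters, so dm/dt = −Q_out · (m/V).
dm/m = −Q_out dt/(V₀ − 4.0000 t); integrating gives ln(m/m₀) = −(Q_out/(Q_in−Q_out)) ln(V/V₀).
m = m₀ (V₀/V)^(Q_out/(Q_in−Q_out)) = 47.4 × (689/461.40)^(-3.5500) = 11.418 mol.

11.4 mol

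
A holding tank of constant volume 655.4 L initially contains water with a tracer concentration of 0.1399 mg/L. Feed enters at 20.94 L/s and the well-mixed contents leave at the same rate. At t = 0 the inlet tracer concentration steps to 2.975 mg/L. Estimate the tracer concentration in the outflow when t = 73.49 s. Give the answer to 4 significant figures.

2.704 mg/L

Mass balance on the solute (V constant): V dC/dt = Q(C_in − C).
So dC/dt = (C_in − C)/τ with τ = V/Q = 655.4/20.94 = 31.2989 s.
Integrating: C(t) = C_in + (C₀ − C_in) e^(−t/τ).
C(73.49) = 2.975 + (0.1399 − 2.975)·e^(−73.49/31.2989) = 2.975 + (-2.83510)·0.0955599 = 2.70408 mg/L.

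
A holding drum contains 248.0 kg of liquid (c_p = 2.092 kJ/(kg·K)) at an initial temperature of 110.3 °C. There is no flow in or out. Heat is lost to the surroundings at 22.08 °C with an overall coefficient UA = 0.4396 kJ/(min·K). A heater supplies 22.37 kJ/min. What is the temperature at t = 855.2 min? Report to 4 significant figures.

91.06 °C

M c_p dT/dt = −UA(T − T_amb) + Q̇.
dT/dt = (T_ss − T)/τ with T_ss = T_amb + Q̇/UA = 22.08 + 22.37/0.4396 = 72.9672 °C, τ = M c_p/UA = 248.0·2.092/0.4396 = 1180.20 min.
This is linear first-order; T(t) = T_ss + (T₀ − T_ss) e^(−t/τ).
T(855.2) = 72.9672 + (37.3328)·0.484507 = 91.0552 °C.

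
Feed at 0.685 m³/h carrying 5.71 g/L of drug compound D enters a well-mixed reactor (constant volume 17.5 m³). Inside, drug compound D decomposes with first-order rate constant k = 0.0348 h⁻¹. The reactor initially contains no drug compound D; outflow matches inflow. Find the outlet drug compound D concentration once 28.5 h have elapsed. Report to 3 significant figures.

2.66 g/L

Species balance: V dC/dt = Q C_in − Q C − k V C.
This is linear with rate a = Q/V + k = 0.073943 h⁻¹.
C_ss = Q C_in/(Q + kV) = 3.0227 g/L; C(t) = C_ss + (C₀ − C_ss) e^(−a t).
C(28.5) = 3.0227 + (-3.0227)·e^(−0.073943·28.5) = 3.0227 + (-3.0227)·0.12156 = 2.6553 g/L.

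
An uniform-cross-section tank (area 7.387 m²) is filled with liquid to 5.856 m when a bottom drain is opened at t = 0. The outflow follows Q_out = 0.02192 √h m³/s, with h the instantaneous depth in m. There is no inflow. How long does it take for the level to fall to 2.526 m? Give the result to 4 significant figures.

559.8 s

A dh/dt = −Q_out = −0.02192 √h.
Separate and integrate: 2(√h − √h₀) = −(0.02192/A) t.
t = 2A(√h₀ − √h)/0.02192 = 2·7.387·(√5.856 − √2.526)/0.02192
  = 14.7740 × (2.41992 − 1.58934) / 0.02192 = 559.806 s.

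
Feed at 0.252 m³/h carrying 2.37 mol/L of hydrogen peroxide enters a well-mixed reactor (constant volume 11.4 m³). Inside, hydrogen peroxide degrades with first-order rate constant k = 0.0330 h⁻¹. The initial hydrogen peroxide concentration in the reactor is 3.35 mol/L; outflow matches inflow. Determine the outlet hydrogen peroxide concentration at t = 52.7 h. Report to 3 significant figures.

1.08 mol/L

Accumulation = in − out − consumed: V dC/dt = Q C_in − Q C − k V C.
This is linear with rate a = Q/V + k = 0.055105 h⁻¹.
C_ss = Q C_in/(Q + kV) = 0.95072 mol/L; C(t) = C_ss + (C₀ − C_ss) e^(−a t).
C(52.7) = 0.95072 + (2.3993)·e^(−0.055105·52.7) = 0.95072 + (2.3993)·0.054801 = 1.0822 mol/L.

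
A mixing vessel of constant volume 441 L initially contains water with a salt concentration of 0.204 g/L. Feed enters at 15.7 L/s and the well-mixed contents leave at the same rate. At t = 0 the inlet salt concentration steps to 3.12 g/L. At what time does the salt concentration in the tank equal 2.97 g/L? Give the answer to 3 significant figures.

83.3 s

Accumulation = in − out for the solute gives V dC/dt = Q(C_in − C), so τ = V/Q = 28.089 s.
C(t) = C_in + (C₀ − C_in) e^(−t/τ). Set C = 2.97 and solve for t:
e^(−t/τ) = (C − C_in)/(C₀ − C_in) = (2.97 − 3.12)/(0.204 − 3.12) = 0.051440
t = −τ ln(…) = 28.089 × 2.9673 = 83.350 s.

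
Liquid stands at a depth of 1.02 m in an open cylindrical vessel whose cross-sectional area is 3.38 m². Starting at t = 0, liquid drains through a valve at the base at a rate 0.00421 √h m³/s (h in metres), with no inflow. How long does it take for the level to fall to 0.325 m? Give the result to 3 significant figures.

Mass balance (ρ constant): A dh/dt = −0.00421 √h.
This is separable: 2 d(√h)/dt = −0.00421/A, so √h = √h₀ − (0.00421/(2A)) t.
t = 2A(√h₀ − √h)/0.00421 = 2·3.38·(√1.02 − √0.325)/0.00421
  = 6.7600 × (1.0100 − 0.57009) / 0.00421 = 706.29 s.

706 s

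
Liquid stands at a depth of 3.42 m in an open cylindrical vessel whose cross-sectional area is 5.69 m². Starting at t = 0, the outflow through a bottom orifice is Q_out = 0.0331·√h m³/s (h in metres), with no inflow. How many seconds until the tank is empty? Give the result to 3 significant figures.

636 s

A dh/dt = −Q_out = −0.0331 √h.
Separate and integrate: 2(√h − √h₀) = −(0.0331/A) t.
Set h = 0: 2√h₀ = (0.0331/A) t_empty ⇒ t_empty = 2A√h₀/0.0331.
t_empty = 2·5.69·√3.42/0.0331 = 11.380·1.8493/0.0331 = 635.81 s.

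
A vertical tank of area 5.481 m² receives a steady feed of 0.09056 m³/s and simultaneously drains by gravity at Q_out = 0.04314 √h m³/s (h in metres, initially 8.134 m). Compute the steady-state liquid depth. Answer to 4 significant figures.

A dh/dt = Q_in − 0.04314 √h. Steady state requires inflow = outflow:
Q_in = 0.04314 √h_ss ⇒ √h_ss = 0.09056/0.04314 = 2.09921.
h_ss = 2.09921² = 4.40669 m. (Since h₀ = 8.134 m > h_ss, the level will fall toward this value.)

4.407 m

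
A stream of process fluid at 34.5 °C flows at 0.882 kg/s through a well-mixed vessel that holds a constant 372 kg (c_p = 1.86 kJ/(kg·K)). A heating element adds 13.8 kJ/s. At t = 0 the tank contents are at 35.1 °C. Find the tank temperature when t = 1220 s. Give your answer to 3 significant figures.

42.5 °C

First-law balance (no shaft work): M c_p dT/dt = ṁ c_p (T_in − T) + 13.8.
Rearrange: dT/dt = (T_ss − T)/τ with τ = M/ṁ = 421.77 s and T_ss = T_in + Q̇/(ṁ c_p) = 42.912 °C.
This is linear first-order; T(t) = T_ss + (T₀ − T_ss) e^(−t/τ).
T(1220) = 42.912 + (-7.8120)·e^(−1220/421.77) = 42.912 + (-7.8120)·0.055433 = 42.479 °C.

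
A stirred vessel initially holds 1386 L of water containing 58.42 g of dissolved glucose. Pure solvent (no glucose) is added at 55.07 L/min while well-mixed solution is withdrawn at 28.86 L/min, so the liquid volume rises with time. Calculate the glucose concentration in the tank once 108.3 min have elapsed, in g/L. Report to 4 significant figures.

0.004053 g/L

Total volume: dV/dt = Q_in − Q_out = 26.2100 L/min, so V(t) = 1386 + 26.2100 t and V(108.3) = 4224.54 L.
Solute balance: dm/dt = 0 − Q_out C = −Q_out m/V(t).
dm/m = −Q_out dt/(V₀ + 26.2100 t); integrating gives ln(m/m₀) = −(Q_out/(Q_in−Q_out)) ln(V/V₀).
m = m₀ (V₀/V)^(Q_out/(Q_in−Q_out)) = 58.42 × (1386/4224.54)^(1.10111) = 17.1241 g.
C = m/V = 17.1241/4224.54 = 0.00405348 g/L.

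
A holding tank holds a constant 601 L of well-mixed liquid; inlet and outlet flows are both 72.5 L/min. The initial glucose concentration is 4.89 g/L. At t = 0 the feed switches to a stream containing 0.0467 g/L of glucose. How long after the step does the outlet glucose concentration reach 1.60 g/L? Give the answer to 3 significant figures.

Species balance: V dC/dt = Q(C_in − C) ⇒ τ = V/Q = 8.2897 min.
C(t) = C_in + (C₀ − C_in) e^(−t/τ). Set C = 1.60 and solve for t:
e^(−t/τ) = (C − C_in)/(C₀ − C_in) = (1.60 − 0.0467)/(4.89 − 0.0467) = 0.32071
t = −τ ln(…) = 8.2897 × 1.1372 = 9.4271 min.

9.43 min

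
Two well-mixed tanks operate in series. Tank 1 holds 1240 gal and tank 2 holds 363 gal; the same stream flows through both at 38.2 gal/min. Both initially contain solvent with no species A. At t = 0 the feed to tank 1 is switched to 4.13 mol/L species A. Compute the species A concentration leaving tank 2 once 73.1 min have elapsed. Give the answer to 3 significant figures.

Time constants: τᵢ = Vᵢ/Q for each well-mixed tank.
τ₁ = 1240/38.2 = 32.461 min; τ₂ = 363/38.2 = 9.5026 min.
Solving the cascade with C₁(0)=C₂(0)=0 gives C₂(t) = C_in[1 − (τ₁ e^(−t/τ₁) − τ₂ e^(−t/τ₂))/(τ₁ − τ₂)].
At t = 73.1: e^(−t/τ₁) = 0.10519, e^(−t/τ₂) = 0.00045618.
C₂ = 4.13·[1 − (32.461·0.10519 − 9.5026·0.00045618)/(22.958)] = 4.13·0.85145 = 3.5165 mol/L.

3.52 mol/L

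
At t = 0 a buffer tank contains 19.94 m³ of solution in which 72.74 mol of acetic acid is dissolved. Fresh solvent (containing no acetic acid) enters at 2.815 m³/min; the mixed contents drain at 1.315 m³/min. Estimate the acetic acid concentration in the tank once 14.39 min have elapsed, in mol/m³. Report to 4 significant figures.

Let m(t) be the amount of acetic acid. Volume: V(t) = V₀ + (Q_in − Q_out) t = 19.94 + 1.50000 t; V(14.39) = 41.5250 m³.
Solute balance: dm/dt = 0 − Q_out C = −Q_out m/V(t).
dm/m = −Q_out dt/(V₀ + 1.50000 t); integrating gives ln(m/m₀) = −(Q_out/(Q_in−Q_out)) ln(V/V₀).
m = m₀ (V₀/V)^(Q_out/(Q_in−Q_out)) = 72.74 × (19.94/41.5250)^(0.876667) = 38.2367 mol.
C = m/V = 38.2367/41.5250 = 0.920813 mol/m³.

0.9208 mol/m³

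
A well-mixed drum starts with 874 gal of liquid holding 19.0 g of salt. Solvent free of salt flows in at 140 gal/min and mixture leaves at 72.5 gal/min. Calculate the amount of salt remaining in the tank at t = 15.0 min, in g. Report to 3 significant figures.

Let m(t) be the amount of salt. Volume: V(t) = V₀ + (Q_in − Q_out) t = 874 + 67.500 t; V(15.0) = 1886.5 gal.
Solute balance: dm/dt = 0 − Q_out C = −Q_out m/V(t).
dm/m = −Q_out dt/(V₀ + 67.500 t); integrating gives ln(m/m₀) = −(Q_out/(Q_in−Q_out)) ln(V/V₀).
m = m₀ (V₀/V)^(Q_out/(Q_in−Q_out)) = 19.0 × (874/1886.5)^(1.0741) = 8.3149 g.

8.31 g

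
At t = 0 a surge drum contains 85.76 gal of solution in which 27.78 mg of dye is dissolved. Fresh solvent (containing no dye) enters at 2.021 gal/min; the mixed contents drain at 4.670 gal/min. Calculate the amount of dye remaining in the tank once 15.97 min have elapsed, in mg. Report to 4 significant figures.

8.380 mg

Total volume: dV/dt = Q_in − Q_out = -2.64900 gal/min, so V(t) = 85.76 − 2.64900 t and V(15.97) = 43.4555 gal.
Solute balance: dm/dt = 0 − Q_out C = −Q_out m/V(t).
Separate: dm/m = −Q_out dt/V(t) ⇒ ln(m/m₀) = −(Q_out/(Q_in−Q_out)) ln(V/V₀).
m = m₀ (V₀/V)^(Q_out/(Q_in−Q_out)) = 27.78 × (85.76/43.4555)^(-1.76293) = 8.38001 mg.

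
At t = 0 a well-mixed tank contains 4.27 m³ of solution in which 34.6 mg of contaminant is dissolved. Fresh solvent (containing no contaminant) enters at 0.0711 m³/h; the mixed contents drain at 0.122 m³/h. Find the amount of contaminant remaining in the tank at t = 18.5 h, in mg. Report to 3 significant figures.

19.0 mg

Let m(t) be the amount of contaminant. Volume: V(t) = V₀ + (Q_in − Q_out) t = 4.27 − 0.050900 t; V(18.5) = 3.3283 m³.
No contaminant enters, so dm/dt = −Q_out · (m/V).
dm/m = −Q_out dt/(V₀ − 0.050900 t); integrating gives ln(m/m₀) = −(Q_out/(Q_in−Q_out)) ln(V/V₀).
m = m₀ (V₀/V)^(Q_out/(Q_in−Q_out)) = 34.6 × (4.27/3.3283)^(-2.3969) = 19.043 mg.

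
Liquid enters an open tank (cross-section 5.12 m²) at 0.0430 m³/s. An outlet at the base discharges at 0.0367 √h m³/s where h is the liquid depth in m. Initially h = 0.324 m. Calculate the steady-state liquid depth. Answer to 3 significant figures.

1.37 m

Level balance: A dh/dt = 0.0430 − 0.0367 √h. Setting dh/dt = 0:
Q_in = 0.0367 √h_ss ⇒ √h_ss = 0.0430/0.0367 = 1.1717.
h_ss = 1.1717² = 1.3728 m. (Since h₀ = 0.324 m < h_ss, the level will rise toward this value.)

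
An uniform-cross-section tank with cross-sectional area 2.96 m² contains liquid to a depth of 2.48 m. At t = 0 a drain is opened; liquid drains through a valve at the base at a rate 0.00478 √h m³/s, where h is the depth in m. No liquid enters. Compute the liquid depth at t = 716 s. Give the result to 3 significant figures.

0.993 m

A dh/dt = −Q_out = −0.00478 √h.
Separate and integrate: 2(√h − √h₀) = −(0.00478/A) t.
√h = √2.48 − 0.00478·716/(2·2.96) = 1.5748 − 0.57812 = 0.99668.
h = 0.99668² = 0.99337 m.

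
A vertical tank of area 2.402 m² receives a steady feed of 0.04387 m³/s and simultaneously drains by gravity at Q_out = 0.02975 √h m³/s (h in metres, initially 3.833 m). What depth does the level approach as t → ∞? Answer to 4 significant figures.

Level balance: A dh/dt = 0.04387 − 0.02975 √h. Setting dh/dt = 0:
Q_in = 0.02975 √h_ss ⇒ √h_ss = 0.04387/0.02975 = 1.47462.
h_ss = 1.47462² = 2.17451 m. (Since h₀ = 3.833 m > h_ss, the level will fall toward this value.)

2.175 m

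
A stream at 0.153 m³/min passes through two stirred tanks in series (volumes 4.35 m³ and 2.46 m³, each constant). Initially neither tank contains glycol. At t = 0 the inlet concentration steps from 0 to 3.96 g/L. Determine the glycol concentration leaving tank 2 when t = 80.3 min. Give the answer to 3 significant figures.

Each tank obeys Vᵢ dCᵢ/dt = Q(Cᵢ₋₁ − Cᵢ), so τᵢ = Vᵢ/Q.
τ₁ = 4.35/0.153 = 28.431 min; τ₂ = 2.46/0.153 = 16.078 min.
Tank 1: C₁ = C_in(1 − e^(−t/τ₁)). Tank 2 (τ₁ ≠ τ₂): C₂ = C_in[1 − (τ₁ e^(−t/τ₁) − τ₂ e^(−t/τ₂))/(τ₁ − τ₂)].
At t = 80.3: e^(−t/τ₁) = 0.059348, e^(−t/τ₂) = 0.0067767.
C₂ = 3.96·[1 − (28.431·0.059348 − 16.078·0.0067767)/(12.353)] = 3.96·0.87223 = 3.4540 g/L.

3.45 g/L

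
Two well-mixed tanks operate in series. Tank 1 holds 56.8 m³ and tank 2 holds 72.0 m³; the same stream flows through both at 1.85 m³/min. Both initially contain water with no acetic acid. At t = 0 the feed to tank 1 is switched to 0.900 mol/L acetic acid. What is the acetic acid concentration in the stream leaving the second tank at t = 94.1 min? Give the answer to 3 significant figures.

Time constants: τᵢ = Vᵢ/Q for each well-mixed tank.
τ₁ = 56.8/1.85 = 30.703 min; τ₂ = 72.0/1.85 = 38.919 min.
Solving the cascade with C₁(0)=C₂(0)=0 gives C₂(t) = C_in[1 − (τ₁ e^(−t/τ₁) − τ₂ e^(−t/τ₂))/(τ₁ − τ₂)].
At t = 94.1: e^(−t/τ₁) = 0.046660, e^(−t/τ₂) = 0.089113.
C₂ = 0.900·[1 − (30.703·0.046660 − 38.919·0.089113)/(-8.2162)] = 0.900·0.75224 = 0.67702 mol/L.

0.677 mol/L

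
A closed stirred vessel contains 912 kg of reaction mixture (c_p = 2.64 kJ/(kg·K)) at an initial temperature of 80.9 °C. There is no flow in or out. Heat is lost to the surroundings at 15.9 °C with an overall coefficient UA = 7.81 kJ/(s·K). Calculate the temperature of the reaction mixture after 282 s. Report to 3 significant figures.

M c_p dT/dt = −UA(T − T_amb).
dT/dt = (T_ss − T)/τ with T_ss = T_amb = 15.900 °C, τ = M c_p/UA = 912·2.64/7.81 = 308.28 s.
This is linear first-order; T(t) = T_ss + (T₀ − T_ss) e^(−t/τ).
T(282) = 15.900 + (65.000)·0.40062 = 41.940 °C.

41.9 °C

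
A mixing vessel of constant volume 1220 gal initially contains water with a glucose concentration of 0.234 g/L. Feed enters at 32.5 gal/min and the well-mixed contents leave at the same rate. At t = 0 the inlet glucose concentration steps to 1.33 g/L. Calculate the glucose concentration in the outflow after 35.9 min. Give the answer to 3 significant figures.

Species balance on the tank: V dC/dt = Q(C_in − C).
Rewrite as dC/dt + C/τ = C_in/τ, τ = V/Q = 37.538 min.
Integrating: C(t) = C_in + (C₀ − C_in) e^(−t/τ).
C(35.9) = 1.33 + (0.234 − 1.33)·e^(−35.9/37.538) = 1.33 + (-1.0960)·0.38429 = 0.90882 g/L.

0.909 g/L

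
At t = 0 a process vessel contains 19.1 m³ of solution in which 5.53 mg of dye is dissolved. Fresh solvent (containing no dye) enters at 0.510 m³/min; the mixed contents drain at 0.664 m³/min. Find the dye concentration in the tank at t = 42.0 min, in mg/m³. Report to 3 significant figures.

0.0736 mg/m³

Let m(t) be the amount of dye. Volume: V(t) = V₀ + (Q_in − Q_out) t = 19.1 − 0.15400 t; V(42.0) = 12.632 m³.
No dye enters, so dm/dt = −Q_out · (m/V).
dm/m = −Q_out dt/(V₀ − 0.15400 t); integrating gives ln(m/m₀) = −(Q_out/(Q_in−Q_out)) ln(V/V₀).
m = m₀ (V₀/V)^(Q_out/(Q_in−Q_out)) = 5.53 × (19.1/12.632)^(-4.3117) = 0.93006 mg.
C = m/V = 0.93006/12.632 = 0.073628 mg/m³.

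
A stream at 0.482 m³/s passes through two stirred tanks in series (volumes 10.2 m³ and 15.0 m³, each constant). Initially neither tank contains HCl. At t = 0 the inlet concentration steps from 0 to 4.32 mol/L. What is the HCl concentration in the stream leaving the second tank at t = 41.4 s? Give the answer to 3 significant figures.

Each tank obeys Vᵢ dCᵢ/dt = Q(Cᵢ₋₁ − Cᵢ), so τᵢ = Vᵢ/Q.
τ₁ = 10.2/0.482 = 21.162 s; τ₂ = 15.0/0.482 = 31.120 s.
Solving the cascade with C₁(0)=C₂(0)=0 gives C₂(t) = C_in[1 − (τ₁ e^(−t/τ₁) − τ₂ e^(−t/τ₂))/(τ₁ − τ₂)].
At t = 41.4: e^(−t/τ₁) = 0.14137, e^(−t/τ₂) = 0.26439.
C₂ = 4.32·[1 − (21.162·0.14137 − 31.120·0.26439)/(-9.9585)] = 4.32·0.47419 = 2.0485 mol/L.

2.05 mol/L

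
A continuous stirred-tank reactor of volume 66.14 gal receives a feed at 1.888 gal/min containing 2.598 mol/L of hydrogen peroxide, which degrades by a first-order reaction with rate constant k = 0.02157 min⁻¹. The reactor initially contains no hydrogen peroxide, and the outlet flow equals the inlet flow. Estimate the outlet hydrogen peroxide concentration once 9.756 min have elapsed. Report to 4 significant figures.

0.5723 mol/L

V dC/dt = Q(C_in − C) − k V C.
This is linear with rate a = Q/V + k = 0.0501155 min⁻¹.
C_ss = Q C_in/(Q + kV) = 1.47981 mol/L; C(t) = C_ss + (C₀ − C_ss) e^(−a t).
C(9.756) = 1.47981 + (-1.47981)·e^(−0.0501155·9.756) = 1.47981 + (-1.47981)·0.613284 = 0.572264 mol/L.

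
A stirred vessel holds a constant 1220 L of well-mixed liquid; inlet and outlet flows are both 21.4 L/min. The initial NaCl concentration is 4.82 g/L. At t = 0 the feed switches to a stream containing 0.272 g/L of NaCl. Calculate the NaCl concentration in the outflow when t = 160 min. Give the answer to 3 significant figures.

0.547 g/L

Transient balance on the dissolved component: V dC/dt = Q(C_in − C).
So dC/dt = (C_in − C)/τ with τ = V/Q = 1220/21.4 = 57.009 min.
Solution: C(t) = C_in + (C₀ − C_in) e^(−t/τ).
C(160) = 0.272 + (4.82 − 0.272)·e^(−160/57.009) = 0.272 + (4.5480)·0.060413 = 0.54676 g/L.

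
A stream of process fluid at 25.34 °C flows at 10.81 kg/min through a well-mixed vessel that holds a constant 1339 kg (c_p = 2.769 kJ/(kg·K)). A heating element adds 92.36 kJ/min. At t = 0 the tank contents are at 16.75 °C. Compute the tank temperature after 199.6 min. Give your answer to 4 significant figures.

26.10 °C

M c_p dT/dt = ṁ c_p (T_in − T) + Q̇.
τ = M/ṁ = 123.867 min; T_ss = T_in + Q̇/(ṁ c_p) = 25.34 + 92.36/(10.81·2.769) = 28.4256 °C.
This is linear first-order; T(t) = T_ss + (T₀ − T_ss) e^(−t/τ).
T(199.6) = 28.4256 + (-11.6756)·e^(−199.6/123.867) = 28.4256 + (-11.6756)·0.199606 = 26.0951 °C.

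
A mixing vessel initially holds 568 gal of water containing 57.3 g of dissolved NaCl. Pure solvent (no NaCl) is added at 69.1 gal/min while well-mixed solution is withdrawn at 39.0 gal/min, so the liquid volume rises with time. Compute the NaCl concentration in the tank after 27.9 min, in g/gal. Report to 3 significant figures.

0.0126 g/gal

Total volume: dV/dt = Q_in − Q_out = 30.100 gal/min, so V(t) = 568 + 30.100 t and V(27.9) = 1407.8 gal.
Species balance (pure solvent in): dm/dt = −Q_out · m/V(t).
Separate: dm/m = −Q_out dt/V(t) ⇒ ln(m/m₀) = −(Q_out/(Q_in−Q_out)) ln(V/V₀).
m = m₀ (V₀/V)^(Q_out/(Q_in−Q_out)) = 57.3 × (568/1407.8)^(1.2957) = 17.677 g.
C = m/V = 17.677/1407.8 = 0.012557 g/gal.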